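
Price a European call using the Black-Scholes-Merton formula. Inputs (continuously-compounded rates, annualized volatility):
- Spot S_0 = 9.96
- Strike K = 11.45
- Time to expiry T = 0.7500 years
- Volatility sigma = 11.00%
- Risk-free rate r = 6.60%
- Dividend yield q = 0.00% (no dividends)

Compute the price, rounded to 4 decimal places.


Answer: Price = 0.0919

Derivation:
d1 = (ln(S/K) + (r - q + 0.5*sigma^2) * T) / (sigma * sqrt(T)) = -0.89620674
d2 = d1 - sigma * sqrt(T) = -0.99146953
exp(-rT) = 0.95170516; exp(-qT) = 1.00000000
C = S_0 * exp(-qT) * N(d1) - K * exp(-rT) * N(d2)
N(d1) = 0.18507118; N(d2) = 0.16072818
C = 9.9600 * 1.00000000 * 0.18507118 - 11.4500 * 0.95170516 * 0.16072818 = 0.0919


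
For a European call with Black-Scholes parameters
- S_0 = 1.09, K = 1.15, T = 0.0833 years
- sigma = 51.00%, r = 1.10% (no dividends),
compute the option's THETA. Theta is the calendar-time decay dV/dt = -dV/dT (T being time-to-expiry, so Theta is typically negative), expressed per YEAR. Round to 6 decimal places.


d1 = -0.2842135796; d2 = -0.4314084504
phi(d1) = 0.3831505782; exp(-qT) = 1.0000000000; exp(-rT) = 0.9990841197
Theta = -S*exp(-qT)*phi(d1)*sigma/(2*sqrt(T)) - r*K*exp(-rT)*N(d2) + q*S*exp(-qT)*N(d1)
N(d1) = 0.3881233547; N(d2) = 0.3330857033; sqrt(T) = 0.2886173938
Term 1 = -1.0900 * 1.0000000000 * 0.3831505782 * 0.5100 / (2 * 0.2886173938) = -0.3689892068
Term 2 = -0.0110 * 1.1500 * 0.9990841197 * 0.3330857033 = -0.0042096751
Term 3 = 0 (no dividend yield, q = 0)
Theta = -0.3689892068 + (-0.0042096751) + (0.0000000000) = -0.373199

Answer: Theta = -0.373199


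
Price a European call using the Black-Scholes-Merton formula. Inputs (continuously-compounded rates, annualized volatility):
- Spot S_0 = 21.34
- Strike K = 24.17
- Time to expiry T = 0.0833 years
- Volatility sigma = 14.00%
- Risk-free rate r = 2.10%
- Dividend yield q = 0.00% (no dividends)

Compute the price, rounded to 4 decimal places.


d1 = (ln(S/K) + (r - q + 0.5*sigma^2) * T) / (sigma * sqrt(T)) = -3.01841299
d2 = d1 - sigma * sqrt(T) = -3.05881943
exp(-rT) = 0.99825223; exp(-qT) = 1.00000000
C = S_0 * exp(-qT) * N(d1) - K * exp(-rT) * N(d2)
N(d1) = 0.00127051; N(d2) = 0.00111106
C = 21.3400 * 1.00000000 * 0.00127051 - 24.1700 * 0.99825223 * 0.00111106 = 0.0003

Answer: Price = 0.0003


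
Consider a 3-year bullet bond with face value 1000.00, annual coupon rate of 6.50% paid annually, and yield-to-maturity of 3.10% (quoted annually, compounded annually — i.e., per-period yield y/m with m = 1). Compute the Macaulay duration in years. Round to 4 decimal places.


Coupon per period c = face * coupon_rate / m = 65.000000
Periods per year m = 1; per-period yield y/m = 0.031000
Number of cashflows N = 3
Cashflows (t years, CF_t, discount factor 1/(1+y/m)^(m*t), PV):
  t = 1.0000: CF_t = 65.000000, DF = 0.969932, PV = 63.045587
  t = 2.0000: CF_t = 65.000000, DF = 0.940768, PV = 61.149939
  t = 3.0000: CF_t = 1065.000000, DF = 0.912481, PV = 971.792654
Price P = sum_t PV_t = 1095.988180
Macaulay numerator sum_t t * PV_t:
  t * PV_t at t = 1.0000: 63.045587
  t * PV_t at t = 2.0000: 122.299877
  t * PV_t at t = 3.0000: 2915.377963
Macaulay duration D = (sum_t t * PV_t) / P = 3100.723427 / 1095.988180 = 2.829158

Answer: Macaulay duration = 2.8292 years


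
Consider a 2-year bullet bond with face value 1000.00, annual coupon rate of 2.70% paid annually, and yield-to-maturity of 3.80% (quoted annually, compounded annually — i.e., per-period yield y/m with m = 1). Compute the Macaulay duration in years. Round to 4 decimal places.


Answer: Macaulay duration = 1.9734 years

Derivation:
Coupon per period c = face * coupon_rate / m = 27.000000
Periods per year m = 1; per-period yield y/m = 0.038000
Number of cashflows N = 2
Cashflows (t years, CF_t, discount factor 1/(1+y/m)^(m*t), PV):
  t = 1.0000: CF_t = 27.000000, DF = 0.963391, PV = 26.011561
  t = 2.0000: CF_t = 1027.000000, DF = 0.928122, PV = 953.181789
Price P = sum_t PV_t = 979.193350
Macaulay numerator sum_t t * PV_t:
  t * PV_t at t = 1.0000: 26.011561
  t * PV_t at t = 2.0000: 1906.363579
Macaulay duration D = (sum_t t * PV_t) / P = 1932.375140 / 979.193350 = 1.973436


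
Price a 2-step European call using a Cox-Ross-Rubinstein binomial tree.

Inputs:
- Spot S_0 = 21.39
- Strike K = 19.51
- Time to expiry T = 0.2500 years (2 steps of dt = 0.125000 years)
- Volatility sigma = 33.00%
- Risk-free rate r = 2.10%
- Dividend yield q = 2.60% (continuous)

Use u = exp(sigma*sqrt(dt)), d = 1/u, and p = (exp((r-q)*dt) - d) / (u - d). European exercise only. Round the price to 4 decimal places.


Answer: Price = V(0,0) = 2.5671

Derivation:
dt = T/N = 0.125000
u = exp(sigma*sqrt(dt)) = 1.123751; d = 1/u = 0.889876
p = (exp((r-q)*dt) - d) / (u - d) = 0.468193
Discount per step: exp(-r*dt) = 0.997378
Stock lattice S(k, i) with i counting down-moves:
  k=0: S(0,0) = 21.3900
  k=1: S(1,0) = 24.0370; S(1,1) = 19.0345
  k=2: S(2,0) = 27.0117; S(2,1) = 21.3900; S(2,2) = 16.9383
Terminal payoffs V(N, i) = max(S_T - K, 0):
  V(2,0) = 7.501664; V(2,1) = 1.880000; V(2,2) = 0.000000
Backward induction: V(k, i) = exp(-r*dt) * [p * V(k+1, i) + (1-p) * V(k+1, i+1)].
  V(1,0) = exp(-r*dt) * [p*7.501664 + (1-p)*1.880000] = 4.500197
  V(1,1) = exp(-r*dt) * [p*1.880000 + (1-p)*0.000000] = 0.877896
  V(0,0) = exp(-r*dt) * [p*4.500197 + (1-p)*0.877896] = 2.567086


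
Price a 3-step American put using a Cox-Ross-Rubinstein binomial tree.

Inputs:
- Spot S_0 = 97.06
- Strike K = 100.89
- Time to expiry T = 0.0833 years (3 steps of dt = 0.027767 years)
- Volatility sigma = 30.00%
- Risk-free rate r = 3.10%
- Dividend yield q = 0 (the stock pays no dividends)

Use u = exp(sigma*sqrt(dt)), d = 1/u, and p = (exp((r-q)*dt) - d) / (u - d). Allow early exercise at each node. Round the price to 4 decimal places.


dt = T/N = 0.027767
u = exp(sigma*sqrt(dt)) = 1.051261; d = 1/u = 0.951239
p = (exp((r-q)*dt) - d) / (u - d) = 0.496115
Discount per step: exp(-r*dt) = 0.999140
Stock lattice S(k, i) with i counting down-moves:
  k=0: S(0,0) = 97.0600
  k=1: S(1,0) = 102.0354; S(1,1) = 92.3273
  k=2: S(2,0) = 107.2657; S(2,1) = 97.0600; S(2,2) = 87.8253
  k=3: S(3,0) = 112.7642; S(3,1) = 102.0354; S(3,2) = 92.3273; S(3,3) = 83.5428
Terminal payoffs V(N, i) = max(K - S_T, 0):
  V(3,0) = 0.000000; V(3,1) = 0.000000; V(3,2) = 8.562749; V(3,3) = 17.347177
Backward induction: V(k, i) = exp(-r*dt) * [p * V(k+1, i) + (1-p) * V(k+1, i+1)]; then take max(V_cont, immediate exercise) for American.
  V(2,0) = exp(-r*dt) * [p*0.000000 + (1-p)*0.000000] = 0.000000; exercise = 0.000000; V(2,0) = max -> 0.000000
  V(2,1) = exp(-r*dt) * [p*0.000000 + (1-p)*8.562749] = 4.310932; exercise = 3.830000; V(2,1) = max -> 4.310932
  V(2,2) = exp(-r*dt) * [p*8.562749 + (1-p)*17.347177] = 12.977918; exercise = 13.064724; V(2,2) = max -> 13.064724
  V(1,0) = exp(-r*dt) * [p*0.000000 + (1-p)*4.310932] = 2.170347; exercise = 0.000000; V(1,0) = max -> 2.170347
  V(1,1) = exp(-r*dt) * [p*4.310932 + (1-p)*13.064724] = 8.714335; exercise = 8.562749; V(1,1) = max -> 8.714335
  V(0,0) = exp(-r*dt) * [p*2.170347 + (1-p)*8.714335] = 5.463062; exercise = 3.830000; V(0,0) = max -> 5.463062

Answer: Price = V(0,0) = 5.4631


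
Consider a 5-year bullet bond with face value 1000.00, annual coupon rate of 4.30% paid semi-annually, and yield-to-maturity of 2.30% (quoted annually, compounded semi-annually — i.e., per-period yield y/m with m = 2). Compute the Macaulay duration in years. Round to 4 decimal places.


Coupon per period c = face * coupon_rate / m = 21.500000
Periods per year m = 2; per-period yield y/m = 0.011500
Number of cashflows N = 10
Cashflows (t years, CF_t, discount factor 1/(1+y/m)^(m*t), PV):
  t = 0.5000: CF_t = 21.500000, DF = 0.988631, PV = 21.255561
  t = 1.0000: CF_t = 21.500000, DF = 0.977391, PV = 21.013901
  t = 1.5000: CF_t = 21.500000, DF = 0.966279, PV = 20.774989
  t = 2.0000: CF_t = 21.500000, DF = 0.955293, PV = 20.538793
  t = 2.5000: CF_t = 21.500000, DF = 0.944432, PV = 20.305282
  t = 3.0000: CF_t = 21.500000, DF = 0.933694, PV = 20.074426
  t = 3.5000: CF_t = 21.500000, DF = 0.923079, PV = 19.846195
  t = 4.0000: CF_t = 21.500000, DF = 0.912584, PV = 19.620558
  t = 4.5000: CF_t = 21.500000, DF = 0.902209, PV = 19.397487
  t = 5.0000: CF_t = 1021.500000, DF = 0.891951, PV = 911.128224
Price P = sum_t PV_t = 1093.955416
Macaulay numerator sum_t t * PV_t:
  t * PV_t at t = 0.5000: 10.627781
  t * PV_t at t = 1.0000: 21.013901
  t * PV_t at t = 1.5000: 31.162483
  t * PV_t at t = 2.0000: 41.077585
  t * PV_t at t = 2.5000: 50.763205
  t * PV_t at t = 3.0000: 60.223278
  t * PV_t at t = 3.5000: 69.461682
  t * PV_t at t = 4.0000: 78.482234
  t * PV_t at t = 4.5000: 87.288693
  t * PV_t at t = 5.0000: 4555.641119
Macaulay duration D = (sum_t t * PV_t) / P = 5005.741961 / 1093.955416 = 4.575819

Answer: Macaulay duration = 4.5758 years


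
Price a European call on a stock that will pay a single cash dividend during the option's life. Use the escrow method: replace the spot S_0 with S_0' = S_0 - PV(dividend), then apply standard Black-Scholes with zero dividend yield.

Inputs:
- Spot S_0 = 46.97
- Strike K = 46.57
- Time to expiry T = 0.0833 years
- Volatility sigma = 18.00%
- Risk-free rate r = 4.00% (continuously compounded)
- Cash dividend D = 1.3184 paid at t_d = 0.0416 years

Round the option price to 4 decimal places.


PV(D) = D * exp(-r * t_d) = 1.3184 * 0.99833738 = 1.31620801
S_0' = S_0 - PV(D) = 46.9700 - 1.31620801 = 45.65379199
d1 = (ln(S_0'/K) + (r + sigma^2/2)*T) / (sigma*sqrt(T)) = -0.29235989
d2 = d1 - sigma*sqrt(T) = -0.34431102
exp(-rT) = 0.99667354
N(d1) = 0.38500574; N(d2) = 0.36530620
C = S_0' * N(d1) - K * exp(-rT) * N(d2) = 45.65379199 * 0.38500574 - 46.5700 * 0.99667354 * 0.36530620 = 0.6213

Answer: Price = 0.6213


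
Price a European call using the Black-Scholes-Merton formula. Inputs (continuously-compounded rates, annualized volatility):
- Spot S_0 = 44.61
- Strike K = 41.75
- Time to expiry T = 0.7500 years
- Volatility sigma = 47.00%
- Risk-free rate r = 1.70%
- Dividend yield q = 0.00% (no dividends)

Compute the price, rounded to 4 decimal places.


Answer: Price = 8.7435

Derivation:
d1 = (ln(S/K) + (r - q + 0.5*sigma^2) * T) / (sigma * sqrt(T)) = 0.39762506
d2 = d1 - sigma * sqrt(T) = -0.00940688
exp(-rT) = 0.98733094; exp(-qT) = 1.00000000
C = S_0 * exp(-qT) * N(d1) - K * exp(-rT) * N(d2)
N(d1) = 0.65454671; N(d2) = 0.49624725
C = 44.6100 * 1.00000000 * 0.65454671 - 41.7500 * 0.98733094 * 0.49624725 = 8.7435


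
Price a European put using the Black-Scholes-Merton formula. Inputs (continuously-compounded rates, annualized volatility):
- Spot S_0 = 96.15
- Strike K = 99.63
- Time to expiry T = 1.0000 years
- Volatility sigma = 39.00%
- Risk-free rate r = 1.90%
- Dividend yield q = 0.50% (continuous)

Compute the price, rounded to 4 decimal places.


d1 = (ln(S/K) + (r - q + 0.5*sigma^2) * T) / (sigma * sqrt(T)) = 0.13973371
d2 = d1 - sigma * sqrt(T) = -0.25026629
exp(-rT) = 0.98117936; exp(-qT) = 0.99501248
P = K * exp(-rT) * N(-d2) - S_0 * exp(-qT) * N(-d1)
N(-d1) = 0.44443519; N(-d2) = 0.59880929
P = 99.6300 * 0.98117936 * 0.59880929 - 96.1500 * 0.99501248 * 0.44443519 = 16.0172

Answer: Price = 16.0172


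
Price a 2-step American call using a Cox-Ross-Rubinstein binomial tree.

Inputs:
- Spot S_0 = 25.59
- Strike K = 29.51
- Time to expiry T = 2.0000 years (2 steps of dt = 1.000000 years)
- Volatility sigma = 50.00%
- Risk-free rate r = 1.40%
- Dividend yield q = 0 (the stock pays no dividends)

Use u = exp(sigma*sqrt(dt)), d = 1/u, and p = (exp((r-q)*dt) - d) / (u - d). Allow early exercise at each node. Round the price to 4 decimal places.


Answer: Price = V(0,0) = 5.9560

Derivation:
dt = T/N = 1.000000
u = exp(sigma*sqrt(dt)) = 1.648721; d = 1/u = 0.606531
p = (exp((r-q)*dt) - d) / (u - d) = 0.391068
Discount per step: exp(-r*dt) = 0.986098
Stock lattice S(k, i) with i counting down-moves:
  k=0: S(0,0) = 25.5900
  k=1: S(1,0) = 42.1908; S(1,1) = 15.5211
  k=2: S(2,0) = 69.5608; S(2,1) = 25.5900; S(2,2) = 9.4140
Terminal payoffs V(N, i) = max(S_T - K, 0):
  V(2,0) = 40.050832; V(2,1) = 0.000000; V(2,2) = 0.000000
Backward induction: V(k, i) = exp(-r*dt) * [p * V(k+1, i) + (1-p) * V(k+1, i+1)]; then take max(V_cont, immediate exercise) for American.
  V(1,0) = exp(-r*dt) * [p*40.050832 + (1-p)*0.000000] = 15.444865; exercise = 12.680777; V(1,0) = max -> 15.444865
  V(1,1) = exp(-r*dt) * [p*0.000000 + (1-p)*0.000000] = 0.000000; exercise = 0.000000; V(1,1) = max -> 0.000000
  V(0,0) = exp(-r*dt) * [p*15.444865 + (1-p)*0.000000] = 5.956028; exercise = 0.000000; V(0,0) = max -> 5.956028


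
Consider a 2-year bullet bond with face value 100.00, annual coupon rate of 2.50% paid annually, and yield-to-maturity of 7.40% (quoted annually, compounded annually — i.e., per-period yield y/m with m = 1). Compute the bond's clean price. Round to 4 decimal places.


Coupon per period c = face * coupon_rate / m = 2.500000
Periods per year m = 1; per-period yield y/m = 0.074000
Number of cashflows N = 2
Cashflows (t years, CF_t, discount factor 1/(1+y/m)^(m*t), PV):
  t = 1.0000: CF_t = 2.500000, DF = 0.931099, PV = 2.327747
  t = 2.0000: CF_t = 102.500000, DF = 0.866945, PV = 88.861840
Price P = sum_t PV_t = 91.189587

Answer: Price = 91.1896


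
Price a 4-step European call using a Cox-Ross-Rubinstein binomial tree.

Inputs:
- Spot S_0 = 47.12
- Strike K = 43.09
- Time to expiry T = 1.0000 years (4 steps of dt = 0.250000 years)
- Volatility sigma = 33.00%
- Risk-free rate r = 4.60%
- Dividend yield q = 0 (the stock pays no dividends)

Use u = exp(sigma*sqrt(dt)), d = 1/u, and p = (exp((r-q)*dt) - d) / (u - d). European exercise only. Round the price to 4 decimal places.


Answer: Price = V(0,0) = 9.3979

Derivation:
dt = T/N = 0.250000
u = exp(sigma*sqrt(dt)) = 1.179393; d = 1/u = 0.847894
p = (exp((r-q)*dt) - d) / (u - d) = 0.493734
Discount per step: exp(-r*dt) = 0.988566
Stock lattice S(k, i) with i counting down-moves:
  k=0: S(0,0) = 47.1200
  k=1: S(1,0) = 55.5730; S(1,1) = 39.9528
  k=2: S(2,0) = 65.5424; S(2,1) = 47.1200; S(2,2) = 33.8757
  k=3: S(3,0) = 77.3003; S(3,1) = 55.5730; S(3,2) = 39.9528; S(3,3) = 28.7230
  k=4: S(4,0) = 91.1674; S(4,1) = 65.5424; S(4,2) = 47.1200; S(4,3) = 33.8757; S(4,4) = 24.3540
Terminal payoffs V(N, i) = max(S_T - K, 0):
  V(4,0) = 48.077415; V(4,1) = 22.452418; V(4,2) = 4.030000; V(4,3) = 0.000000; V(4,4) = 0.000000
Backward induction: V(k, i) = exp(-r*dt) * [p * V(k+1, i) + (1-p) * V(k+1, i+1)].
  V(3,0) = exp(-r*dt) * [p*48.077415 + (1-p)*22.452418] = 34.702974
  V(3,1) = exp(-r*dt) * [p*22.452418 + (1-p)*4.030000] = 12.975700
  V(3,2) = exp(-r*dt) * [p*4.030000 + (1-p)*0.000000] = 1.966999
  V(3,3) = exp(-r*dt) * [p*0.000000 + (1-p)*0.000000] = 0.000000
  V(2,0) = exp(-r*dt) * [p*34.702974 + (1-p)*12.975700] = 23.432178
  V(2,1) = exp(-r*dt) * [p*12.975700 + (1-p)*1.966999] = 7.317734
  V(2,2) = exp(-r*dt) * [p*1.966999 + (1-p)*0.000000] = 0.960070
  V(1,0) = exp(-r*dt) * [p*23.432178 + (1-p)*7.317734] = 15.099345
  V(1,1) = exp(-r*dt) * [p*7.317734 + (1-p)*0.960070] = 4.052199
  V(0,0) = exp(-r*dt) * [p*15.099345 + (1-p)*4.052199] = 9.397856


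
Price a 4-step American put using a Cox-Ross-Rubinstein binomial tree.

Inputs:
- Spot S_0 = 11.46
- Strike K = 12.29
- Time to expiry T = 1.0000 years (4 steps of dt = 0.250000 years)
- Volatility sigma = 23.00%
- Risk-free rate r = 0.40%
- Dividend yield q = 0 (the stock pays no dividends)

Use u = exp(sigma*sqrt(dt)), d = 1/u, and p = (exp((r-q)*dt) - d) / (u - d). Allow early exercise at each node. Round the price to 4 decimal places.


dt = T/N = 0.250000
u = exp(sigma*sqrt(dt)) = 1.121873; d = 1/u = 0.891366
p = (exp((r-q)*dt) - d) / (u - d) = 0.475622
Discount per step: exp(-r*dt) = 0.999000
Stock lattice S(k, i) with i counting down-moves:
  k=0: S(0,0) = 11.4600
  k=1: S(1,0) = 12.8567; S(1,1) = 10.2151
  k=2: S(2,0) = 14.4236; S(2,1) = 11.4600; S(2,2) = 9.1054
  k=3: S(3,0) = 16.1814; S(3,1) = 12.8567; S(3,2) = 10.2151; S(3,3) = 8.1162
  k=4: S(4,0) = 18.1535; S(4,1) = 14.4236; S(4,2) = 11.4600; S(4,3) = 9.1054; S(4,4) = 7.2345
Terminal payoffs V(N, i) = max(K - S_T, 0):
  V(4,0) = 0.000000; V(4,1) = 0.000000; V(4,2) = 0.830000; V(4,3) = 3.184645; V(4,4) = 5.055489
Backward induction: V(k, i) = exp(-r*dt) * [p * V(k+1, i) + (1-p) * V(k+1, i+1)]; then take max(V_cont, immediate exercise) for American.
  V(3,0) = exp(-r*dt) * [p*0.000000 + (1-p)*0.000000] = 0.000000; exercise = 0.000000; V(3,0) = max -> 0.000000
  V(3,1) = exp(-r*dt) * [p*0.000000 + (1-p)*0.830000] = 0.434799; exercise = 0.000000; V(3,1) = max -> 0.434799
  V(3,2) = exp(-r*dt) * [p*0.830000 + (1-p)*3.184645] = 2.062660; exercise = 2.074944; V(3,2) = max -> 2.074944
  V(3,3) = exp(-r*dt) * [p*3.184645 + (1-p)*5.055489] = 4.161511; exercise = 4.173795; V(3,3) = max -> 4.173795
  V(2,0) = exp(-r*dt) * [p*0.000000 + (1-p)*0.434799] = 0.227771; exercise = 0.000000; V(2,0) = max -> 0.227771
  V(2,1) = exp(-r*dt) * [p*0.434799 + (1-p)*2.074944] = 1.293560; exercise = 0.830000; V(2,1) = max -> 1.293560
  V(2,2) = exp(-r*dt) * [p*2.074944 + (1-p)*4.173795] = 3.172361; exercise = 3.184645; V(2,2) = max -> 3.184645
  V(1,0) = exp(-r*dt) * [p*0.227771 + (1-p)*1.293560] = 0.785861; exercise = 0.000000; V(1,0) = max -> 0.785861
  V(1,1) = exp(-r*dt) * [p*1.293560 + (1-p)*3.184645] = 2.282919; exercise = 2.074944; V(1,1) = max -> 2.282919
  V(0,0) = exp(-r*dt) * [p*0.785861 + (1-p)*2.282919] = 1.569315; exercise = 0.830000; V(0,0) = max -> 1.569315

Answer: Price = V(0,0) = 1.5693


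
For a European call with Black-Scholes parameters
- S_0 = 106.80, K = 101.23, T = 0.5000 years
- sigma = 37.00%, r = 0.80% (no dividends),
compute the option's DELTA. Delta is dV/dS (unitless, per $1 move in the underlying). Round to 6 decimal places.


d1 = 0.3508311094; d2 = 0.0892016004
phi(d1) = 0.3751310802; exp(-qT) = 1.0000000000; exp(-rT) = 0.9960079893
N(d1) = 0.6371424716
Delta = exp(-qT) * N(d1) = 1.0000000000 * 0.6371424716 = 0.637142

Answer: Delta = 0.637142


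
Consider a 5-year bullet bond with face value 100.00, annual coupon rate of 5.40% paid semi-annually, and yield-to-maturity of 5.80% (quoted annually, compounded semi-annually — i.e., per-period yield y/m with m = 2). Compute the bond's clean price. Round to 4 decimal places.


Answer: Price = 98.2852

Derivation:
Coupon per period c = face * coupon_rate / m = 2.700000
Periods per year m = 2; per-period yield y/m = 0.029000
Number of cashflows N = 10
Cashflows (t years, CF_t, discount factor 1/(1+y/m)^(m*t), PV):
  t = 0.5000: CF_t = 2.700000, DF = 0.971817, PV = 2.623907
  t = 1.0000: CF_t = 2.700000, DF = 0.944429, PV = 2.549958
  t = 1.5000: CF_t = 2.700000, DF = 0.917812, PV = 2.478093
  t = 2.0000: CF_t = 2.700000, DF = 0.891946, PV = 2.408254
  t = 2.5000: CF_t = 2.700000, DF = 0.866808, PV = 2.340383
  t = 3.0000: CF_t = 2.700000, DF = 0.842379, PV = 2.274424
  t = 3.5000: CF_t = 2.700000, DF = 0.818639, PV = 2.210325
  t = 4.0000: CF_t = 2.700000, DF = 0.795567, PV = 2.148032
  t = 4.5000: CF_t = 2.700000, DF = 0.773146, PV = 2.087495
  t = 5.0000: CF_t = 102.700000, DF = 0.751357, PV = 77.164349
Price P = sum_t PV_t = 98.285220


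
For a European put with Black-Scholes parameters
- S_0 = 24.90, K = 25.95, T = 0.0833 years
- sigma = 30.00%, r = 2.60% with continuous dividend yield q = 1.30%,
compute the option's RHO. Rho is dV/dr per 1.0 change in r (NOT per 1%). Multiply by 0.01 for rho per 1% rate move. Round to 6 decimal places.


d1 = -0.4212313248; d2 = -0.5078165429
phi(d1) = 0.3650735468; exp(-qT) = 0.9989176861; exp(-rT) = 0.9978365437
N(-d2) = 0.6942089964
Rho = -K*T*exp(-rT)*N(-d2) = -25.9500 * 0.0833 * 0.9978365437 * 0.6942089964 = -1.497380

Answer: Rho = -1.497380


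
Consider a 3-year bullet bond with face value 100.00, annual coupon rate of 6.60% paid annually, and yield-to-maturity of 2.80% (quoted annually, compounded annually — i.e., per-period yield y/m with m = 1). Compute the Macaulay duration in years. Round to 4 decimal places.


Coupon per period c = face * coupon_rate / m = 6.600000
Periods per year m = 1; per-period yield y/m = 0.028000
Number of cashflows N = 3
Cashflows (t years, CF_t, discount factor 1/(1+y/m)^(m*t), PV):
  t = 1.0000: CF_t = 6.600000, DF = 0.972763, PV = 6.420233
  t = 2.0000: CF_t = 6.600000, DF = 0.946267, PV = 6.245363
  t = 3.0000: CF_t = 106.600000, DF = 0.920493, PV = 98.124591
Price P = sum_t PV_t = 110.790188
Macaulay numerator sum_t t * PV_t:
  t * PV_t at t = 1.0000: 6.420233
  t * PV_t at t = 2.0000: 12.490727
  t * PV_t at t = 3.0000: 294.373774
Macaulay duration D = (sum_t t * PV_t) / P = 313.284734 / 110.790188 = 2.827730

Answer: Macaulay duration = 2.8277 years


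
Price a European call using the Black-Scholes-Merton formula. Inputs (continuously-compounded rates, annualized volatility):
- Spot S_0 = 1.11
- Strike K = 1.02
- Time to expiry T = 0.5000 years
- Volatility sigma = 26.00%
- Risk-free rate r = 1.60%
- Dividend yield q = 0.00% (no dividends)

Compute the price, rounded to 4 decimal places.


d1 = (ln(S/K) + (r - q + 0.5*sigma^2) * T) / (sigma * sqrt(T)) = 0.59536970
d2 = d1 - sigma * sqrt(T) = 0.41152194
exp(-rT) = 0.99203191; exp(-qT) = 1.00000000
C = S_0 * exp(-qT) * N(d1) - K * exp(-rT) * N(d2)
N(d1) = 0.72420181; N(d2) = 0.65965507
C = 1.1100 * 1.00000000 * 0.72420181 - 1.0200 * 0.99203191 * 0.65965507 = 0.1364

Answer: Price = 0.1364


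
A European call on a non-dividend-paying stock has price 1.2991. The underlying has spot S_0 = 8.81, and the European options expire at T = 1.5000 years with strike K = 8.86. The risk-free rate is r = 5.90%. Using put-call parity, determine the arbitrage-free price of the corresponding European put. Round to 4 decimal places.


Answer: Put price = 0.5987

Derivation:
Put-call parity: C - P = S_0 * exp(-qT) - K * exp(-rT).
S_0 * exp(-qT) = 8.8100 * 1.00000000 = 8.81000000
K * exp(-rT) = 8.8600 * 0.91530311 = 8.10958556
P = C - S*exp(-qT) + K*exp(-rT)
P = 1.2991 - 8.81000000 + 8.10958556 = 0.5987


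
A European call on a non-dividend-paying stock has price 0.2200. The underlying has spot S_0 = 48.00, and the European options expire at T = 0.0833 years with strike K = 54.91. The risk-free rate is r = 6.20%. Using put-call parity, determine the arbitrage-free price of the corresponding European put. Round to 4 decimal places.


Answer: Put price = 6.8471

Derivation:
Put-call parity: C - P = S_0 * exp(-qT) - K * exp(-rT).
S_0 * exp(-qT) = 48.0000 * 1.00000000 = 48.00000000
K * exp(-rT) = 54.9100 * 0.99484871 = 54.62714286
P = C - S*exp(-qT) + K*exp(-rT)
P = 0.2200 - 48.00000000 + 54.62714286 = 6.8471


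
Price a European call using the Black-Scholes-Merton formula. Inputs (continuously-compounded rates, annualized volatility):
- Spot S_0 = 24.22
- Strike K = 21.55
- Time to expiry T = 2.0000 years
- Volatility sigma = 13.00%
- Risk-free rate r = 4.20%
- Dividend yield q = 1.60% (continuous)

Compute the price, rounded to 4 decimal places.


d1 = (ln(S/K) + (r - q + 0.5*sigma^2) * T) / (sigma * sqrt(T)) = 1.01009073
d2 = d1 - sigma * sqrt(T) = 0.82624297
exp(-rT) = 0.91943126; exp(-qT) = 0.96850658
C = S_0 * exp(-qT) * N(d1) - K * exp(-rT) * N(d2)
N(d1) = 0.84377409; N(d2) = 0.79566686
C = 24.2200 * 0.96850658 * 0.84377409 - 21.5500 * 0.91943126 * 0.79566686 = 4.0275

Answer: Price = 4.0275


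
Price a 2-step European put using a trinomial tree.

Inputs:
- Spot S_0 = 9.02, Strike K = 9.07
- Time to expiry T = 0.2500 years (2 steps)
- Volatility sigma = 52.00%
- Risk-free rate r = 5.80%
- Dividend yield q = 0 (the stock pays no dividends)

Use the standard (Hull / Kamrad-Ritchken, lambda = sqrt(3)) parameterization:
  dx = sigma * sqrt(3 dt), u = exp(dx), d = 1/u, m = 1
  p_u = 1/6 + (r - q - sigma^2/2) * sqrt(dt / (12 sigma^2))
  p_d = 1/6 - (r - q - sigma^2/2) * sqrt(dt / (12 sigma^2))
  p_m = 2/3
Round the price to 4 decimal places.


dt = T/N = 0.125000; dx = sigma*sqrt(3*dt) = 0.318434
u = exp(dx) = 1.374972; d = 1/u = 0.727287
p_u = 0.151514, p_m = 0.666667, p_d = 0.181819
Discount per step: exp(-r*dt) = 0.992776
Stock lattice S(k, j) with j the centered position index:
  k=0: S(0,+0) = 9.0200
  k=1: S(1,-1) = 6.5601; S(1,+0) = 9.0200; S(1,+1) = 12.4023
  k=2: S(2,-2) = 4.7711; S(2,-1) = 6.5601; S(2,+0) = 9.0200; S(2,+1) = 12.4023; S(2,+2) = 17.0528
Terminal payoffs V(N, j) = max(K - S_T, 0):
  V(2,-2) = 4.298899; V(2,-1) = 2.509868; V(2,+0) = 0.050000; V(2,+1) = 0.000000; V(2,+2) = 0.000000
Backward induction: V(k, j) = exp(-r*dt) * [p_u * V(k+1, j+1) + p_m * V(k+1, j) + p_d * V(k+1, j-1)]
  V(1,-1) = exp(-r*dt) * [p_u*0.050000 + p_m*2.509868 + p_d*4.298899] = 2.444655
  V(1,+0) = exp(-r*dt) * [p_u*0.000000 + p_m*0.050000 + p_d*2.509868] = 0.486138
  V(1,+1) = exp(-r*dt) * [p_u*0.000000 + p_m*0.000000 + p_d*0.050000] = 0.009025
  V(0,+0) = exp(-r*dt) * [p_u*0.009025 + p_m*0.486138 + p_d*2.444655] = 0.764382

Answer: Price = V(0,0) = 0.7644


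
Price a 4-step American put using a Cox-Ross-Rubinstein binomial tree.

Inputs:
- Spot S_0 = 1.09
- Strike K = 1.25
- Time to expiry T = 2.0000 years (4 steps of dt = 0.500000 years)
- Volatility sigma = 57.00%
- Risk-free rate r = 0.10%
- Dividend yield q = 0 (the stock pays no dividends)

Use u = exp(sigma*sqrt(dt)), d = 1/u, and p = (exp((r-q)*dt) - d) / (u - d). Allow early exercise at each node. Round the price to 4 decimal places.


Answer: Price = V(0,0) = 0.4509

Derivation:
dt = T/N = 0.500000
u = exp(sigma*sqrt(dt)) = 1.496383; d = 1/u = 0.668278
p = (exp((r-q)*dt) - d) / (u - d) = 0.401183
Discount per step: exp(-r*dt) = 0.999500
Stock lattice S(k, i) with i counting down-moves:
  k=0: S(0,0) = 1.0900
  k=1: S(1,0) = 1.6311; S(1,1) = 0.7284
  k=2: S(2,0) = 2.4407; S(2,1) = 1.0900; S(2,2) = 0.4868
  k=3: S(3,0) = 3.6522; S(3,1) = 1.6311; S(3,2) = 0.7284; S(3,3) = 0.3253
  k=4: S(4,0) = 5.4651; S(4,1) = 2.4407; S(4,2) = 1.0900; S(4,3) = 0.4868; S(4,4) = 0.2174
Terminal payoffs V(N, i) = max(K - S_T, 0):
  V(4,0) = 0.000000; V(4,1) = 0.000000; V(4,2) = 0.160000; V(4,3) = 0.763211; V(4,4) = 1.032602
Backward induction: V(k, i) = exp(-r*dt) * [p * V(k+1, i) + (1-p) * V(k+1, i+1)]; then take max(V_cont, immediate exercise) for American.
  V(3,0) = exp(-r*dt) * [p*0.000000 + (1-p)*0.000000] = 0.000000; exercise = 0.000000; V(3,0) = max -> 0.000000
  V(3,1) = exp(-r*dt) * [p*0.000000 + (1-p)*0.160000] = 0.095763; exercise = 0.000000; V(3,1) = max -> 0.095763
  V(3,2) = exp(-r*dt) * [p*0.160000 + (1-p)*0.763211] = 0.520952; exercise = 0.521577; V(3,2) = max -> 0.521577
  V(3,3) = exp(-r*dt) * [p*0.763211 + (1-p)*1.032602] = 0.924065; exercise = 0.924689; V(3,3) = max -> 0.924689
  V(2,0) = exp(-r*dt) * [p*0.000000 + (1-p)*0.095763] = 0.057316; exercise = 0.000000; V(2,0) = max -> 0.057316
  V(2,1) = exp(-r*dt) * [p*0.095763 + (1-p)*0.521577] = 0.350572; exercise = 0.160000; V(2,1) = max -> 0.350572
  V(2,2) = exp(-r*dt) * [p*0.521577 + (1-p)*0.924689] = 0.762586; exercise = 0.763211; V(2,2) = max -> 0.763211
  V(1,0) = exp(-r*dt) * [p*0.057316 + (1-p)*0.350572] = 0.232806; exercise = 0.000000; V(1,0) = max -> 0.232806
  V(1,1) = exp(-r*dt) * [p*0.350572 + (1-p)*0.763211] = 0.597368; exercise = 0.521577; V(1,1) = max -> 0.597368
  V(0,0) = exp(-r*dt) * [p*0.232806 + (1-p)*0.597368] = 0.450886; exercise = 0.160000; V(0,0) = max -> 0.450886


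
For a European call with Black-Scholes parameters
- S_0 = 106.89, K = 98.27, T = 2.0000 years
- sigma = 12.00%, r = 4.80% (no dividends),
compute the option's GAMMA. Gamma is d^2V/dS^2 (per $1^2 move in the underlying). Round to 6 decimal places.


Answer: Gamma = 0.011405

Derivation:
d1 = 1.1459930869; d2 = 0.9762874595
phi(d1) = 0.2068857416; exp(-qT) = 1.0000000000; exp(-rT) = 0.9084640161
Gamma = exp(-qT) * phi(d1) / (S * sigma * sqrt(T)) = 1.0000000000 * 0.2068857416 / (106.8900 * 0.1200 * 1.4142135624) = 0.011405


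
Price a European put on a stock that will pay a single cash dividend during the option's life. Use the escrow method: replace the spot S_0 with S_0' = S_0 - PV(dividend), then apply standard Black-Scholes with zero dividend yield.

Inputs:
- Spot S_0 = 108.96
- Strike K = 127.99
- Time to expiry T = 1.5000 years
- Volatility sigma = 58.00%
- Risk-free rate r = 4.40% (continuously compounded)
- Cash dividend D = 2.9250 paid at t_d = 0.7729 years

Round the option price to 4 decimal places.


Answer: Price = 38.6326

Derivation:
PV(D) = D * exp(-r * t_d) = 2.9250 * 0.96656416 = 2.82720016
S_0' = S_0 - PV(D) = 108.9600 - 2.82720016 = 106.13279984
d1 = (ln(S_0'/K) + (r + sigma^2/2)*T) / (sigma*sqrt(T)) = 0.18447051
d2 = d1 - sigma*sqrt(T) = -0.52588151
exp(-rT) = 0.93613086
N(-d1) = 0.42682218; N(-d2) = 0.70051473
P = K * exp(-rT) * N(-d2) - S_0' * N(-d1) = 127.9900 * 0.93613086 * 0.70051473 - 106.13279984 * 0.42682218 = 38.6326


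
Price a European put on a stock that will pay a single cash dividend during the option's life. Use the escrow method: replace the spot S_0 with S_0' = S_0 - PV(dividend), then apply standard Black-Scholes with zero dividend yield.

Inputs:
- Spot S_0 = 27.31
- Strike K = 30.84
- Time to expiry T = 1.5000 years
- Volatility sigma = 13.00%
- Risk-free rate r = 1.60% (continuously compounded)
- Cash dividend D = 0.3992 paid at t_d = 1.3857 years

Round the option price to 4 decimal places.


Answer: Price = 3.8321

Derivation:
PV(D) = D * exp(-r * t_d) = 0.3992 * 0.97807277 = 0.39044665
S_0' = S_0 - PV(D) = 27.3100 - 0.39044665 = 26.91955335
d1 = (ln(S_0'/K) + (r + sigma^2/2)*T) / (sigma*sqrt(T)) = -0.62358127
d2 = d1 - sigma*sqrt(T) = -0.78279811
exp(-rT) = 0.97628571
N(-d1) = 0.73354869; N(-d2) = 0.78312716
P = K * exp(-rT) * N(-d2) - S_0' * N(-d1) = 30.8400 * 0.97628571 * 0.78312716 - 26.91955335 * 0.73354869 = 3.8321


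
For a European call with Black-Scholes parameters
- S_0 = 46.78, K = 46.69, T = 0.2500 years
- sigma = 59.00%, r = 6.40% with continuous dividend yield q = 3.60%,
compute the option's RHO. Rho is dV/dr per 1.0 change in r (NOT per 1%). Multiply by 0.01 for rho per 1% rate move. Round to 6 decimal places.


Answer: Rho = 5.207546

Derivation:
d1 = 0.1777567870; d2 = -0.1172432130
phi(d1) = 0.3926890228; exp(-qT) = 0.9910403788; exp(-rT) = 0.9841273201
N(d2) = 0.4533336620
Rho = K*T*exp(-rT)*N(d2) = 46.6900 * 0.2500 * 0.9841273201 * 0.4533336620 = 5.207546


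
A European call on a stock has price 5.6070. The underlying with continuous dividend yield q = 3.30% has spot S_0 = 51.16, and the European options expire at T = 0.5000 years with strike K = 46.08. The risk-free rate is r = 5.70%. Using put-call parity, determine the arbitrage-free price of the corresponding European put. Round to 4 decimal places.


Put-call parity: C - P = S_0 * exp(-qT) - K * exp(-rT).
S_0 * exp(-qT) = 51.1600 * 0.98363538 = 50.32278601
K * exp(-rT) = 46.0800 * 0.97190229 = 44.78525771
P = C - S*exp(-qT) + K*exp(-rT)
P = 5.6070 - 50.32278601 + 44.78525771 = 0.0695

Answer: Put price = 0.0695


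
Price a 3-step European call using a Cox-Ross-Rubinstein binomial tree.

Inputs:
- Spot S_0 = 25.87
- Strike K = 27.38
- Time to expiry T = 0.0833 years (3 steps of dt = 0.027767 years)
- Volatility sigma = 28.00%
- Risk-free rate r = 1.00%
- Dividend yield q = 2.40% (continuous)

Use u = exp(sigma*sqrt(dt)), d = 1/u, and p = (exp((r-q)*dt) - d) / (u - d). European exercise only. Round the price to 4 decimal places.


Answer: Price = V(0,0) = 0.2695

Derivation:
dt = T/N = 0.027767
u = exp(sigma*sqrt(dt)) = 1.047763; d = 1/u = 0.954414
p = (exp((r-q)*dt) - d) / (u - d) = 0.484174
Discount per step: exp(-r*dt) = 0.999722
Stock lattice S(k, i) with i counting down-moves:
  k=0: S(0,0) = 25.8700
  k=1: S(1,0) = 27.1056; S(1,1) = 24.6907
  k=2: S(2,0) = 28.4003; S(2,1) = 25.8700; S(2,2) = 23.5652
  k=3: S(3,0) = 29.7567; S(3,1) = 27.1056; S(3,2) = 24.6907; S(3,3) = 22.4909
Terminal payoffs V(N, i) = max(S_T - K, 0):
  V(3,0) = 2.376750; V(3,1) = 0.000000; V(3,2) = 0.000000; V(3,3) = 0.000000
Backward induction: V(k, i) = exp(-r*dt) * [p * V(k+1, i) + (1-p) * V(k+1, i+1)].
  V(2,0) = exp(-r*dt) * [p*2.376750 + (1-p)*0.000000] = 1.150442
  V(2,1) = exp(-r*dt) * [p*0.000000 + (1-p)*0.000000] = 0.000000
  V(2,2) = exp(-r*dt) * [p*0.000000 + (1-p)*0.000000] = 0.000000
  V(1,0) = exp(-r*dt) * [p*1.150442 + (1-p)*0.000000] = 0.556860
  V(1,1) = exp(-r*dt) * [p*0.000000 + (1-p)*0.000000] = 0.000000
  V(0,0) = exp(-r*dt) * [p*0.556860 + (1-p)*0.000000] = 0.269542


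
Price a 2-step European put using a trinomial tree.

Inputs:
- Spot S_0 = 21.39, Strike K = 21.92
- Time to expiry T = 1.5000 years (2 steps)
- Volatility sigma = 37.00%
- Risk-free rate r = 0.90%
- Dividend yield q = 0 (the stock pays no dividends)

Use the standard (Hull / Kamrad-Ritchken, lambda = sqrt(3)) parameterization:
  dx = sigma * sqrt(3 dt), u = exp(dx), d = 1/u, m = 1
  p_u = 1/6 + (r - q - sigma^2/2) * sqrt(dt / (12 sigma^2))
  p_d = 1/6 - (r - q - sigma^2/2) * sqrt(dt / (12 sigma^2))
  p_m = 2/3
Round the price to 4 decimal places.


dt = T/N = 0.750000; dx = sigma*sqrt(3*dt) = 0.555000
u = exp(dx) = 1.741941; d = 1/u = 0.574072
p_u = 0.126498, p_m = 0.666667, p_d = 0.206836
Discount per step: exp(-r*dt) = 0.993273
Stock lattice S(k, j) with j the centered position index:
  k=0: S(0,+0) = 21.3900
  k=1: S(1,-1) = 12.2794; S(1,+0) = 21.3900; S(1,+1) = 37.2601
  k=2: S(2,-2) = 7.0493; S(2,-1) = 12.2794; S(2,+0) = 21.3900; S(2,+1) = 37.2601; S(2,+2) = 64.9049
Terminal payoffs V(N, j) = max(K - S_T, 0):
  V(2,-2) = 14.870734; V(2,-1) = 9.640594; V(2,+0) = 0.530000; V(2,+1) = 0.000000; V(2,+2) = 0.000000
Backward induction: V(k, j) = exp(-r*dt) * [p_u * V(k+1, j+1) + p_m * V(k+1, j) + p_d * V(k+1, j-1)]
  V(1,-1) = exp(-r*dt) * [p_u*0.530000 + p_m*9.640594 + p_d*14.870734] = 9.505524
  V(1,+0) = exp(-r*dt) * [p_u*0.000000 + p_m*0.530000 + p_d*9.640594] = 2.331560
  V(1,+1) = exp(-r*dt) * [p_u*0.000000 + p_m*0.000000 + p_d*0.530000] = 0.108885
  V(0,+0) = exp(-r*dt) * [p_u*0.108885 + p_m*2.331560 + p_d*9.505524] = 3.510452

Answer: Price = V(0,0) = 3.5105


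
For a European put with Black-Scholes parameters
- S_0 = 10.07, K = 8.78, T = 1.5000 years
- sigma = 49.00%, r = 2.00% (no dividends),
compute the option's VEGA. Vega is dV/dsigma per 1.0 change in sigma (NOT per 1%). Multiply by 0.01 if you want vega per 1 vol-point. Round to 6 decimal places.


d1 = 0.5784783280; d2 = -0.0216466589
phi(d1) = 0.3374772693; exp(-qT) = 1.0000000000; exp(-rT) = 0.9704455335
Vega = S * exp(-qT) * phi(d1) * sqrt(T) = 10.0700 * 1.0000000000 * 0.3374772693 * 1.2247448714 = 4.162168

Answer: Vega = 4.162168


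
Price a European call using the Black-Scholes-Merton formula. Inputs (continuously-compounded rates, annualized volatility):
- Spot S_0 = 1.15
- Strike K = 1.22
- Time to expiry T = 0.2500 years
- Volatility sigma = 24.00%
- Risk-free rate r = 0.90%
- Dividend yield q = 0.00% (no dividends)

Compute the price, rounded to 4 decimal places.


Answer: Price = 0.0292

Derivation:
d1 = (ln(S/K) + (r - q + 0.5*sigma^2) * T) / (sigma * sqrt(T)) = -0.41365764
d2 = d1 - sigma * sqrt(T) = -0.53365764
exp(-rT) = 0.99775253; exp(-qT) = 1.00000000
C = S_0 * exp(-qT) * N(d1) - K * exp(-rT) * N(d2)
N(d1) = 0.33956243; N(d2) = 0.29678921
C = 1.1500 * 1.00000000 * 0.33956243 - 1.2200 * 0.99775253 * 0.29678921 = 0.0292


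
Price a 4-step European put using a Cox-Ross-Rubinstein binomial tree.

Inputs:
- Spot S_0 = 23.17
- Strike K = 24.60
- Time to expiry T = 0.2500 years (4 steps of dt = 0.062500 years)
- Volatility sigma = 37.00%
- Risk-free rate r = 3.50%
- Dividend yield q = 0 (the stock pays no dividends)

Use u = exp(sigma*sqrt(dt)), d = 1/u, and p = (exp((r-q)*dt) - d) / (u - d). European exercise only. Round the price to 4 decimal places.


dt = T/N = 0.062500
u = exp(sigma*sqrt(dt)) = 1.096913; d = 1/u = 0.911649
p = (exp((r-q)*dt) - d) / (u - d) = 0.488712
Discount per step: exp(-r*dt) = 0.997815
Stock lattice S(k, i) with i counting down-moves:
  k=0: S(0,0) = 23.1700
  k=1: S(1,0) = 25.4155; S(1,1) = 21.1229
  k=2: S(2,0) = 27.8786; S(2,1) = 23.1700; S(2,2) = 19.2567
  k=3: S(3,0) = 30.5804; S(3,1) = 25.4155; S(3,2) = 21.1229; S(3,3) = 17.5553
  k=4: S(4,0) = 33.5440; S(4,1) = 27.8786; S(4,2) = 23.1700; S(4,3) = 19.2567; S(4,4) = 16.0043
Terminal payoffs V(N, i) = max(K - S_T, 0):
  V(4,0) = 0.000000; V(4,1) = 0.000000; V(4,2) = 1.430000; V(4,3) = 5.343314; V(4,4) = 8.595686
Backward induction: V(k, i) = exp(-r*dt) * [p * V(k+1, i) + (1-p) * V(k+1, i+1)].
  V(3,0) = exp(-r*dt) * [p*0.000000 + (1-p)*0.000000] = 0.000000
  V(3,1) = exp(-r*dt) * [p*0.000000 + (1-p)*1.430000] = 0.729544
  V(3,2) = exp(-r*dt) * [p*1.430000 + (1-p)*5.343314] = 3.423334
  V(3,3) = exp(-r*dt) * [p*5.343314 + (1-p)*8.595686] = 6.990903
  V(2,0) = exp(-r*dt) * [p*0.000000 + (1-p)*0.729544] = 0.372192
  V(2,1) = exp(-r*dt) * [p*0.729544 + (1-p)*3.423334] = 2.102243
  V(2,2) = exp(-r*dt) * [p*3.423334 + (1-p)*6.990903] = 5.235924
  V(1,0) = exp(-r*dt) * [p*0.372192 + (1-p)*2.102243] = 1.254001
  V(1,1) = exp(-r*dt) * [p*2.102243 + (1-p)*5.235924] = 3.696362
  V(0,0) = exp(-r*dt) * [p*1.254001 + (1-p)*3.696362] = 2.497282

Answer: Price = V(0,0) = 2.4973


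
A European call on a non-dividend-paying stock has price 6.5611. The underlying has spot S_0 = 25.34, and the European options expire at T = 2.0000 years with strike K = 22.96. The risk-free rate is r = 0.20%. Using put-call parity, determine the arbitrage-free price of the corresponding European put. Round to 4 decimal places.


Answer: Put price = 4.0894

Derivation:
Put-call parity: C - P = S_0 * exp(-qT) - K * exp(-rT).
S_0 * exp(-qT) = 25.3400 * 1.00000000 = 25.34000000
K * exp(-rT) = 22.9600 * 0.99600799 = 22.86834344
P = C - S*exp(-qT) + K*exp(-rT)
P = 6.5611 - 25.34000000 + 22.86834344 = 4.0894


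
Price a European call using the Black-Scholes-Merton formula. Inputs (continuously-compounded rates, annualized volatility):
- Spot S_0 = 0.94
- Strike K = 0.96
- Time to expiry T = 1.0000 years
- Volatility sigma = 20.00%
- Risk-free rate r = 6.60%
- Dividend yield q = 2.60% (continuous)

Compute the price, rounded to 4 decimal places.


Answer: Price = 0.0812

Derivation:
d1 = (ln(S/K) + (r - q + 0.5*sigma^2) * T) / (sigma * sqrt(T)) = 0.19473295
d2 = d1 - sigma * sqrt(T) = -0.00526705
exp(-rT) = 0.93613086; exp(-qT) = 0.97433509
C = S_0 * exp(-qT) * N(d1) - K * exp(-rT) * N(d2)
N(d1) = 0.57719899; N(d2) = 0.49789876
C = 0.9400 * 0.97433509 * 0.57719899 - 0.9600 * 0.93613086 * 0.49789876 = 0.0812


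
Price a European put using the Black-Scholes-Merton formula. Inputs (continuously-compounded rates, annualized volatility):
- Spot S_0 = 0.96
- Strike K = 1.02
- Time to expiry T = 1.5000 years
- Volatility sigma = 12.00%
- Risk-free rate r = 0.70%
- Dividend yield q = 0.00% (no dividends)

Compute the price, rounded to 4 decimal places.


Answer: Price = 0.0857

Derivation:
d1 = (ln(S/K) + (r - q + 0.5*sigma^2) * T) / (sigma * sqrt(T)) = -0.26757016
d2 = d1 - sigma * sqrt(T) = -0.41453955
exp(-rT) = 0.98955493; exp(-qT) = 1.00000000
P = K * exp(-rT) * N(-d2) - S_0 * exp(-qT) * N(-d1)
N(-d1) = 0.60548490; N(-d2) = 0.66076049
P = 1.0200 * 0.98955493 * 0.66076049 - 0.9600 * 1.00000000 * 0.60548490 = 0.0857


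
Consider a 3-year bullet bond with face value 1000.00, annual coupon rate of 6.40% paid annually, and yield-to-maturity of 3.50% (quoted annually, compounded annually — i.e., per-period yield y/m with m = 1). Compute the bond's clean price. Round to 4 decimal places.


Answer: Price = 1081.2475

Derivation:
Coupon per period c = face * coupon_rate / m = 64.000000
Periods per year m = 1; per-period yield y/m = 0.035000
Number of cashflows N = 3
Cashflows (t years, CF_t, discount factor 1/(1+y/m)^(m*t), PV):
  t = 1.0000: CF_t = 64.000000, DF = 0.966184, PV = 61.835749
  t = 2.0000: CF_t = 64.000000, DF = 0.933511, PV = 59.744685
  t = 3.0000: CF_t = 1064.000000, DF = 0.901943, PV = 959.667039
Price P = sum_t PV_t = 1081.247472


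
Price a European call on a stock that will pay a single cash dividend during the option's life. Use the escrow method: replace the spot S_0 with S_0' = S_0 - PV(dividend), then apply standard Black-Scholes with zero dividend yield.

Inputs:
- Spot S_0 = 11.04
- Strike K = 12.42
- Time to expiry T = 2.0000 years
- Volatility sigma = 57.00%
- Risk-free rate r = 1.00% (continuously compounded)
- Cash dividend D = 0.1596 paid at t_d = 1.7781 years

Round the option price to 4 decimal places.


Answer: Price = 2.9970

Derivation:
PV(D) = D * exp(-r * t_d) = 0.1596 * 0.98237615 = 0.15678723
S_0' = S_0 - PV(D) = 11.0400 - 0.15678723 = 10.88321277
d1 = (ln(S_0'/K) + (r + sigma^2/2)*T) / (sigma*sqrt(T)) = 0.26400317
d2 = d1 - sigma*sqrt(T) = -0.54209856
exp(-rT) = 0.98019867
N(d1) = 0.60411126; N(d2) = 0.29387531
C = S_0' * N(d1) - K * exp(-rT) * N(d2) = 10.88321277 * 0.60411126 - 12.4200 * 0.98019867 * 0.29387531 = 2.9970
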